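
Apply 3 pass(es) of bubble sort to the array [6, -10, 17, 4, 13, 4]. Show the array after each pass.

After pass 1: [-10, 6, 4, 13, 4, 17] (4 swaps)
After pass 2: [-10, 4, 6, 4, 13, 17] (2 swaps)
After pass 3: [-10, 4, 4, 6, 13, 17] (1 swaps)
Total swaps: 7


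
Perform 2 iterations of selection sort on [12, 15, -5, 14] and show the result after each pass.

Pass 1: Select minimum -5 at index 2, swap -> [-5, 15, 12, 14]
Pass 2: Select minimum 12 at index 2, swap -> [-5, 12, 15, 14]


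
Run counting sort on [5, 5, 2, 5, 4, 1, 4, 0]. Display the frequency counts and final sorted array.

Count array: [1, 1, 1, 0, 2, 3]
(count[i] = number of elements equal to i)
Cumulative count: [1, 2, 3, 3, 5, 8]
Sorted: [0, 1, 2, 4, 4, 5, 5, 5]


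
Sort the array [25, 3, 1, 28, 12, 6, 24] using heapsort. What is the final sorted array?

Build heap: [28, 25, 24, 3, 12, 6, 1]
Extract 28: [25, 12, 24, 3, 1, 6, 28]
Extract 25: [24, 12, 6, 3, 1, 25, 28]
Extract 24: [12, 3, 6, 1, 24, 25, 28]
Extract 12: [6, 3, 1, 12, 24, 25, 28]
Extract 6: [3, 1, 6, 12, 24, 25, 28]
Extract 3: [1, 3, 6, 12, 24, 25, 28]


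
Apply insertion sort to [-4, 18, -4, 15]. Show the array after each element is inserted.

First element -4 is already 'sorted'
Insert 18: shifted 0 elements -> [-4, 18, -4, 15]
Insert -4: shifted 1 elements -> [-4, -4, 18, 15]
Insert 15: shifted 1 elements -> [-4, -4, 15, 18]


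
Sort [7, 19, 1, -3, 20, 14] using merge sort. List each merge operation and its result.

Divide and conquer:
  Merge [19] + [1] -> [1, 19]
  Merge [7] + [1, 19] -> [1, 7, 19]
  Merge [20] + [14] -> [14, 20]
  Merge [-3] + [14, 20] -> [-3, 14, 20]
  Merge [1, 7, 19] + [-3, 14, 20] -> [-3, 1, 7, 14, 19, 20]


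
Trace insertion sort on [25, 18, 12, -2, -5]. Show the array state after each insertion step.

First element 25 is already 'sorted'
Insert 18: shifted 1 elements -> [18, 25, 12, -2, -5]
Insert 12: shifted 2 elements -> [12, 18, 25, -2, -5]
Insert -2: shifted 3 elements -> [-2, 12, 18, 25, -5]
Insert -5: shifted 4 elements -> [-5, -2, 12, 18, 25]


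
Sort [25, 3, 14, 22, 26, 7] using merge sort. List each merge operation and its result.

Divide and conquer:
  Merge [3] + [14] -> [3, 14]
  Merge [25] + [3, 14] -> [3, 14, 25]
  Merge [26] + [7] -> [7, 26]
  Merge [22] + [7, 26] -> [7, 22, 26]
  Merge [3, 14, 25] + [7, 22, 26] -> [3, 7, 14, 22, 25, 26]


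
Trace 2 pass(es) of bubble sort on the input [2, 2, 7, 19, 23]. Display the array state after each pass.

After pass 1: [2, 2, 7, 19, 23] (0 swaps)
After pass 2: [2, 2, 7, 19, 23] (0 swaps)
Total swaps: 0


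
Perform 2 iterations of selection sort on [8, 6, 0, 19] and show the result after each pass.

Pass 1: Select minimum 0 at index 2, swap -> [0, 6, 8, 19]
Pass 2: Select minimum 6 at index 1, swap -> [0, 6, 8, 19]


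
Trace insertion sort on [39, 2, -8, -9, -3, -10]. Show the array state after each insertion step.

First element 39 is already 'sorted'
Insert 2: shifted 1 elements -> [2, 39, -8, -9, -3, -10]
Insert -8: shifted 2 elements -> [-8, 2, 39, -9, -3, -10]
Insert -9: shifted 3 elements -> [-9, -8, 2, 39, -3, -10]
Insert -3: shifted 2 elements -> [-9, -8, -3, 2, 39, -10]
Insert -10: shifted 5 elements -> [-10, -9, -8, -3, 2, 39]


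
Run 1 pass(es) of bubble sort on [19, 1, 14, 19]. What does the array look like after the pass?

After pass 1: [1, 14, 19, 19] (2 swaps)
Total swaps: 2


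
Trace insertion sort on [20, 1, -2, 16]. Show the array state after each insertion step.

First element 20 is already 'sorted'
Insert 1: shifted 1 elements -> [1, 20, -2, 16]
Insert -2: shifted 2 elements -> [-2, 1, 20, 16]
Insert 16: shifted 1 elements -> [-2, 1, 16, 20]


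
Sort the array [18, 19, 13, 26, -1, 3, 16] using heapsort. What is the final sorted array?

Build heap: [26, 19, 16, 18, -1, 3, 13]
Extract 26: [19, 18, 16, 13, -1, 3, 26]
Extract 19: [18, 13, 16, 3, -1, 19, 26]
Extract 18: [16, 13, -1, 3, 18, 19, 26]
Extract 16: [13, 3, -1, 16, 18, 19, 26]
Extract 13: [3, -1, 13, 16, 18, 19, 26]
Extract 3: [-1, 3, 13, 16, 18, 19, 26]


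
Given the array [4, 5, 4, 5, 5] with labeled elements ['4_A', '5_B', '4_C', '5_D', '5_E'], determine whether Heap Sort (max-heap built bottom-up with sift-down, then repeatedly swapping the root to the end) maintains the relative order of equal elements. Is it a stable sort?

Trace Heap Sort on the labeled array (the key is the number; the letter only tracks identity):
  Build max-heap: [5_B, 5_D, 4_C, 4_A, 5_E]
  Swap root 5_B to index 4, re-heapify first 4 -> [5_E, 5_D, 4_C, 4_A, 5_B]
  Swap root 5_E to index 3, re-heapify first 3 -> [5_D, 4_A, 4_C, 5_E, 5_B]
  Swap root 5_D to index 2, re-heapify first 2 -> [4_C, 4_A, 5_D, 5_E, 5_B]
  Swap root 4_C to index 1, re-heapify first 1 -> [4_A, 4_C, 5_D, 5_E, 5_B]
Final order: [4_A, 4_C, 5_D, 5_E, 5_B]
Equal keys:
  value 4: originally 4_A, 4_C; after sorting 4_A, 4_C -> order preserved
  value 5: originally 5_B, 5_D, 5_E; after sorting 5_D, 5_E, 5_B -> order changed
Equal keys were reordered, so Heap Sort is not stable: heap construction and root-to-end swaps move elements without regard to the original order of equal keys. (One such input is enough; an unstable sort may happen to preserve order on other inputs, but it gives no guarantee.)
Answer: Not stable


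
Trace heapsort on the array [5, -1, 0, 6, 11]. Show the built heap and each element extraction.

Build heap: [11, 6, 0, 5, -1]
Extract 11: [6, 5, 0, -1, 11]
Extract 6: [5, -1, 0, 6, 11]
Extract 5: [0, -1, 5, 6, 11]
Extract 0: [-1, 0, 5, 6, 11]


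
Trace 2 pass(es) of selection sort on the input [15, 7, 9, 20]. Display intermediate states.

Pass 1: Select minimum 7 at index 1, swap -> [7, 15, 9, 20]
Pass 2: Select minimum 9 at index 2, swap -> [7, 9, 15, 20]


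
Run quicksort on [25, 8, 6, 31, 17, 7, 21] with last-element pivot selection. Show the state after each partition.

Partition 1: pivot=21 at index 4 -> [8, 6, 17, 7, 21, 31, 25]
Partition 2: pivot=7 at index 1 -> [6, 7, 17, 8, 21, 31, 25]
Partition 3: pivot=8 at index 2 -> [6, 7, 8, 17, 21, 31, 25]
Partition 4: pivot=25 at index 5 -> [6, 7, 8, 17, 21, 25, 31]


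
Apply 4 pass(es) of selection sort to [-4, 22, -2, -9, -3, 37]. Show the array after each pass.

Pass 1: Select minimum -9 at index 3, swap -> [-9, 22, -2, -4, -3, 37]
Pass 2: Select minimum -4 at index 3, swap -> [-9, -4, -2, 22, -3, 37]
Pass 3: Select minimum -3 at index 4, swap -> [-9, -4, -3, 22, -2, 37]
Pass 4: Select minimum -2 at index 4, swap -> [-9, -4, -3, -2, 22, 37]


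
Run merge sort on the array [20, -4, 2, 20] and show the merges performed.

Divide and conquer:
  Merge [20] + [-4] -> [-4, 20]
  Merge [2] + [20] -> [2, 20]
  Merge [-4, 20] + [2, 20] -> [-4, 2, 20, 20]


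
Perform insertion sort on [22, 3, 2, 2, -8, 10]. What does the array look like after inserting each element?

First element 22 is already 'sorted'
Insert 3: shifted 1 elements -> [3, 22, 2, 2, -8, 10]
Insert 2: shifted 2 elements -> [2, 3, 22, 2, -8, 10]
Insert 2: shifted 2 elements -> [2, 2, 3, 22, -8, 10]
Insert -8: shifted 4 elements -> [-8, 2, 2, 3, 22, 10]
Insert 10: shifted 1 elements -> [-8, 2, 2, 3, 10, 22]


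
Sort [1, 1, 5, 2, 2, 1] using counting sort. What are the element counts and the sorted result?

Count array: [0, 3, 2, 0, 0, 1]
(count[i] = number of elements equal to i)
Cumulative count: [0, 3, 5, 5, 5, 6]
Sorted: [1, 1, 1, 2, 2, 5]


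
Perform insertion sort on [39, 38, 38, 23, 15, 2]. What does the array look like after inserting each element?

First element 39 is already 'sorted'
Insert 38: shifted 1 elements -> [38, 39, 38, 23, 15, 2]
Insert 38: shifted 1 elements -> [38, 38, 39, 23, 15, 2]
Insert 23: shifted 3 elements -> [23, 38, 38, 39, 15, 2]
Insert 15: shifted 4 elements -> [15, 23, 38, 38, 39, 2]
Insert 2: shifted 5 elements -> [2, 15, 23, 38, 38, 39]


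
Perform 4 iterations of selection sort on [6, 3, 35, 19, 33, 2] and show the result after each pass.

Pass 1: Select minimum 2 at index 5, swap -> [2, 3, 35, 19, 33, 6]
Pass 2: Select minimum 3 at index 1, swap -> [2, 3, 35, 19, 33, 6]
Pass 3: Select minimum 6 at index 5, swap -> [2, 3, 6, 19, 33, 35]
Pass 4: Select minimum 19 at index 3, swap -> [2, 3, 6, 19, 33, 35]


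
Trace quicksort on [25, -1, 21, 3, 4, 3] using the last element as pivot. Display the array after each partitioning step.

Partition 1: pivot=3 at index 2 -> [-1, 3, 3, 25, 4, 21]
Partition 2: pivot=3 at index 1 -> [-1, 3, 3, 25, 4, 21]
Partition 3: pivot=21 at index 4 -> [-1, 3, 3, 4, 21, 25]


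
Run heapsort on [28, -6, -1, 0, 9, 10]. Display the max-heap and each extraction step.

Build heap: [28, 9, 10, 0, -6, -1]
Extract 28: [10, 9, -1, 0, -6, 28]
Extract 10: [9, 0, -1, -6, 10, 28]
Extract 9: [0, -6, -1, 9, 10, 28]
Extract 0: [-1, -6, 0, 9, 10, 28]
Extract -1: [-6, -1, 0, 9, 10, 28]


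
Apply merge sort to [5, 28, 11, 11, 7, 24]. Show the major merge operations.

Divide and conquer:
  Merge [28] + [11] -> [11, 28]
  Merge [5] + [11, 28] -> [5, 11, 28]
  Merge [7] + [24] -> [7, 24]
  Merge [11] + [7, 24] -> [7, 11, 24]
  Merge [5, 11, 28] + [7, 11, 24] -> [5, 7, 11, 11, 24, 28]


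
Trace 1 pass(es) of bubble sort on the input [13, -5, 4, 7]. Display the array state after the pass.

After pass 1: [-5, 4, 7, 13] (3 swaps)
Total swaps: 3


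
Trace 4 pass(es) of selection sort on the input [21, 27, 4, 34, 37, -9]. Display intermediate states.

Pass 1: Select minimum -9 at index 5, swap -> [-9, 27, 4, 34, 37, 21]
Pass 2: Select minimum 4 at index 2, swap -> [-9, 4, 27, 34, 37, 21]
Pass 3: Select minimum 21 at index 5, swap -> [-9, 4, 21, 34, 37, 27]
Pass 4: Select minimum 27 at index 5, swap -> [-9, 4, 21, 27, 37, 34]


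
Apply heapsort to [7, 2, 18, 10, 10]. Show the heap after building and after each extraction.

Build heap: [18, 10, 7, 2, 10]
Extract 18: [10, 10, 7, 2, 18]
Extract 10: [10, 2, 7, 10, 18]
Extract 10: [7, 2, 10, 10, 18]
Extract 7: [2, 7, 10, 10, 18]


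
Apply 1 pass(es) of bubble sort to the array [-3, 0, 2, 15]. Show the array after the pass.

After pass 1: [-3, 0, 2, 15] (0 swaps)
Total swaps: 0


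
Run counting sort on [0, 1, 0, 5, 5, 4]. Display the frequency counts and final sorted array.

Count array: [2, 1, 0, 0, 1, 2]
(count[i] = number of elements equal to i)
Cumulative count: [2, 3, 3, 3, 4, 6]
Sorted: [0, 0, 1, 4, 5, 5]


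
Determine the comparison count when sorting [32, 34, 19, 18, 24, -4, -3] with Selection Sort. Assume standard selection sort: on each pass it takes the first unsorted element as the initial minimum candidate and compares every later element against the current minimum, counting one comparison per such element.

Pass 1: scan indices 1..6 for the minimum = 6 comparison(s); min is -4, place at index 0 -> [-4, 34, 19, 18, 24, 32, -3]
Pass 2: scan indices 2..6 for the minimum = 5 comparison(s); min is -3, place at index 1 -> [-4, -3, 19, 18, 24, 32, 34]
Pass 3: scan indices 3..6 for the minimum = 4 comparison(s); min is 18, place at index 2 -> [-4, -3, 18, 19, 24, 32, 34]
Pass 4: scan indices 4..6 for the minimum = 3 comparison(s); min is 19, place at index 3 -> [-4, -3, 18, 19, 24, 32, 34]
Pass 5: scan indices 5..6 for the minimum = 2 comparison(s); min is 24, place at index 4 -> [-4, -3, 18, 19, 24, 32, 34]
Pass 6: scan indices 6..6 for the minimum = 1 comparison(s); min is 32, place at index 5 -> [-4, -3, 18, 19, 24, 32, 34]
Selection sort always scans the whole unsorted suffix, so the count is (n-1) + (n-2) + ... + 1 = n(n-1)/2 = 7*6/2 = 21 regardless of the input order.
Total comparisons: 6 + 5 + 4 + 3 + 2 + 1 = 21


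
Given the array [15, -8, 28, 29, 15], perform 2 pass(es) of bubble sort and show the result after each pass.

After pass 1: [-8, 15, 28, 15, 29] (2 swaps)
After pass 2: [-8, 15, 15, 28, 29] (1 swaps)
Total swaps: 3


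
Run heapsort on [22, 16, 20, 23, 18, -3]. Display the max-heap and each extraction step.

Build heap: [23, 22, 20, 16, 18, -3]
Extract 23: [22, 18, 20, 16, -3, 23]
Extract 22: [20, 18, -3, 16, 22, 23]
Extract 20: [18, 16, -3, 20, 22, 23]
Extract 18: [16, -3, 18, 20, 22, 23]
Extract 16: [-3, 16, 18, 20, 22, 23]


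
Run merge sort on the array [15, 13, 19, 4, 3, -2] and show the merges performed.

Divide and conquer:
  Merge [13] + [19] -> [13, 19]
  Merge [15] + [13, 19] -> [13, 15, 19]
  Merge [3] + [-2] -> [-2, 3]
  Merge [4] + [-2, 3] -> [-2, 3, 4]
  Merge [13, 15, 19] + [-2, 3, 4] -> [-2, 3, 4, 13, 15, 19]


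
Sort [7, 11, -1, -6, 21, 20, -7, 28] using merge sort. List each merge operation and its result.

Divide and conquer:
  Merge [7] + [11] -> [7, 11]
  Merge [-1] + [-6] -> [-6, -1]
  Merge [7, 11] + [-6, -1] -> [-6, -1, 7, 11]
  Merge [21] + [20] -> [20, 21]
  Merge [-7] + [28] -> [-7, 28]
  Merge [20, 21] + [-7, 28] -> [-7, 20, 21, 28]
  Merge [-6, -1, 7, 11] + [-7, 20, 21, 28] -> [-7, -6, -1, 7, 11, 20, 21, 28]


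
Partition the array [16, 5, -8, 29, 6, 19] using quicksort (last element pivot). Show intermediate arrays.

Partition 1: pivot=19 at index 4 -> [16, 5, -8, 6, 19, 29]
Partition 2: pivot=6 at index 2 -> [5, -8, 6, 16, 19, 29]
Partition 3: pivot=-8 at index 0 -> [-8, 5, 6, 16, 19, 29]


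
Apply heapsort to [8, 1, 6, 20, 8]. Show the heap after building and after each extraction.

Build heap: [20, 8, 6, 1, 8]
Extract 20: [8, 8, 6, 1, 20]
Extract 8: [8, 1, 6, 8, 20]
Extract 8: [6, 1, 8, 8, 20]
Extract 6: [1, 6, 8, 8, 20]


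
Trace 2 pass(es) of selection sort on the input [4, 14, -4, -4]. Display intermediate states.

Pass 1: Select minimum -4 at index 2, swap -> [-4, 14, 4, -4]
Pass 2: Select minimum -4 at index 3, swap -> [-4, -4, 4, 14]


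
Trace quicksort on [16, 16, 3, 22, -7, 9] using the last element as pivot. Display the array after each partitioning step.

Partition 1: pivot=9 at index 2 -> [3, -7, 9, 22, 16, 16]
Partition 2: pivot=-7 at index 0 -> [-7, 3, 9, 22, 16, 16]
Partition 3: pivot=16 at index 4 -> [-7, 3, 9, 16, 16, 22]


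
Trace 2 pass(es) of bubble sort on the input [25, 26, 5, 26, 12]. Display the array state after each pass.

After pass 1: [25, 5, 26, 12, 26] (2 swaps)
After pass 2: [5, 25, 12, 26, 26] (2 swaps)
Total swaps: 4


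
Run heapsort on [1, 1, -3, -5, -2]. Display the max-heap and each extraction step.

Build heap: [1, 1, -3, -5, -2]
Extract 1: [1, -2, -3, -5, 1]
Extract 1: [-2, -5, -3, 1, 1]
Extract -2: [-3, -5, -2, 1, 1]
Extract -3: [-5, -3, -2, 1, 1]


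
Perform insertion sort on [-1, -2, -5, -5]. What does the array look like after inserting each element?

First element -1 is already 'sorted'
Insert -2: shifted 1 elements -> [-2, -1, -5, -5]
Insert -5: shifted 2 elements -> [-5, -2, -1, -5]
Insert -5: shifted 2 elements -> [-5, -5, -2, -1]


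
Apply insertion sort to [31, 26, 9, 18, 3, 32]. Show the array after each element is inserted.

First element 31 is already 'sorted'
Insert 26: shifted 1 elements -> [26, 31, 9, 18, 3, 32]
Insert 9: shifted 2 elements -> [9, 26, 31, 18, 3, 32]
Insert 18: shifted 2 elements -> [9, 18, 26, 31, 3, 32]
Insert 3: shifted 4 elements -> [3, 9, 18, 26, 31, 32]
Insert 32: shifted 0 elements -> [3, 9, 18, 26, 31, 32]


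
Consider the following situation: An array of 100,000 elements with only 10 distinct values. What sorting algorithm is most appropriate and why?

Best choice: 3-way quicksort or Counting sort
Reason: 3-way (Dutch national flag) partitioning groups every copy of the pivot together, so with only d=10 distinct keys quicksort finishes in O(n log d) expected time, which is effectively linear; counting sort runs in O(n + k) where k is the size of the key range (not the number of distinct values), so it is linear when the 10 values are integers drawn from a small known range


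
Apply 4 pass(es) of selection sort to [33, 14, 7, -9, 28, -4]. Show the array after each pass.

Pass 1: Select minimum -9 at index 3, swap -> [-9, 14, 7, 33, 28, -4]
Pass 2: Select minimum -4 at index 5, swap -> [-9, -4, 7, 33, 28, 14]
Pass 3: Select minimum 7 at index 2, swap -> [-9, -4, 7, 33, 28, 14]
Pass 4: Select minimum 14 at index 5, swap -> [-9, -4, 7, 14, 28, 33]


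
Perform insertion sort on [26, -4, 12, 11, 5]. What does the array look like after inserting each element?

First element 26 is already 'sorted'
Insert -4: shifted 1 elements -> [-4, 26, 12, 11, 5]
Insert 12: shifted 1 elements -> [-4, 12, 26, 11, 5]
Insert 11: shifted 2 elements -> [-4, 11, 12, 26, 5]
Insert 5: shifted 3 elements -> [-4, 5, 11, 12, 26]


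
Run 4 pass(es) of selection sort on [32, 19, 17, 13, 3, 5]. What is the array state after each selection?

Pass 1: Select minimum 3 at index 4, swap -> [3, 19, 17, 13, 32, 5]
Pass 2: Select minimum 5 at index 5, swap -> [3, 5, 17, 13, 32, 19]
Pass 3: Select minimum 13 at index 3, swap -> [3, 5, 13, 17, 32, 19]
Pass 4: Select minimum 17 at index 3, swap -> [3, 5, 13, 17, 32, 19]


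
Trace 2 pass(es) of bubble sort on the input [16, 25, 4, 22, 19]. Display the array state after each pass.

After pass 1: [16, 4, 22, 19, 25] (3 swaps)
After pass 2: [4, 16, 19, 22, 25] (2 swaps)
Total swaps: 5


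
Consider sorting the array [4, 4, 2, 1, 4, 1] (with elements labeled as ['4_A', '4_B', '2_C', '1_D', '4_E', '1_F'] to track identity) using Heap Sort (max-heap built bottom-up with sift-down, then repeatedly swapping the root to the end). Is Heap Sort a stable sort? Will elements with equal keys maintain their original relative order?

Trace Heap Sort on the labeled array (the key is the number; the letter only tracks identity):
  Build max-heap: [4_A, 4_B, 2_C, 1_D, 4_E, 1_F]
  Swap root 4_A to index 5, re-heapify first 5 -> [4_B, 4_E, 2_C, 1_D, 1_F, 4_A]
  Swap root 4_B to index 4, re-heapify first 4 -> [4_E, 1_F, 2_C, 1_D, 4_B, 4_A]
  Swap root 4_E to index 3, re-heapify first 3 -> [2_C, 1_F, 1_D, 4_E, 4_B, 4_A]
  Swap root 2_C to index 2, re-heapify first 2 -> [1_D, 1_F, 2_C, 4_E, 4_B, 4_A]
  Swap root 1_D to index 1, re-heapify first 1 -> [1_F, 1_D, 2_C, 4_E, 4_B, 4_A]
Final order: [1_F, 1_D, 2_C, 4_E, 4_B, 4_A]
Equal keys:
  value 1: originally 1_D, 1_F; after sorting 1_F, 1_D -> order changed
  value 4: originally 4_A, 4_B, 4_E; after sorting 4_E, 4_B, 4_A -> order changed
Equal keys were reordered, so Heap Sort is not stable: heap construction and root-to-end swaps move elements without regard to the original order of equal keys. (One such input is enough; an unstable sort may happen to preserve order on other inputs, but it gives no guarantee.)
Answer: Not stable


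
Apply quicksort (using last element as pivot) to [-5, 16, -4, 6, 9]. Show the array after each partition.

Partition 1: pivot=9 at index 3 -> [-5, -4, 6, 9, 16]
Partition 2: pivot=6 at index 2 -> [-5, -4, 6, 9, 16]
Partition 3: pivot=-4 at index 1 -> [-5, -4, 6, 9, 16]


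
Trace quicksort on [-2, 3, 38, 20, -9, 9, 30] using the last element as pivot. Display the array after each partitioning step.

Partition 1: pivot=30 at index 5 -> [-2, 3, 20, -9, 9, 30, 38]
Partition 2: pivot=9 at index 3 -> [-2, 3, -9, 9, 20, 30, 38]
Partition 3: pivot=-9 at index 0 -> [-9, 3, -2, 9, 20, 30, 38]
Partition 4: pivot=-2 at index 1 -> [-9, -2, 3, 9, 20, 30, 38]


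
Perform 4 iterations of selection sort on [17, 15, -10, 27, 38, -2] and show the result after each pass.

Pass 1: Select minimum -10 at index 2, swap -> [-10, 15, 17, 27, 38, -2]
Pass 2: Select minimum -2 at index 5, swap -> [-10, -2, 17, 27, 38, 15]
Pass 3: Select minimum 15 at index 5, swap -> [-10, -2, 15, 27, 38, 17]
Pass 4: Select minimum 17 at index 5, swap -> [-10, -2, 15, 17, 38, 27]


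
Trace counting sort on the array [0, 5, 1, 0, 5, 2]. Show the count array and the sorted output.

Count array: [2, 1, 1, 0, 0, 2]
(count[i] = number of elements equal to i)
Cumulative count: [2, 3, 4, 4, 4, 6]
Sorted: [0, 0, 1, 2, 5, 5]


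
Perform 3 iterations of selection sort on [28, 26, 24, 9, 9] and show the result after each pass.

Pass 1: Select minimum 9 at index 3, swap -> [9, 26, 24, 28, 9]
Pass 2: Select minimum 9 at index 4, swap -> [9, 9, 24, 28, 26]
Pass 3: Select minimum 24 at index 2, swap -> [9, 9, 24, 28, 26]


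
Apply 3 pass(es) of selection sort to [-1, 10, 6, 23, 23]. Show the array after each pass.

Pass 1: Select minimum -1 at index 0, swap -> [-1, 10, 6, 23, 23]
Pass 2: Select minimum 6 at index 2, swap -> [-1, 6, 10, 23, 23]
Pass 3: Select minimum 10 at index 2, swap -> [-1, 6, 10, 23, 23]


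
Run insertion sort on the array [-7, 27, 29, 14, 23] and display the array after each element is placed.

First element -7 is already 'sorted'
Insert 27: shifted 0 elements -> [-7, 27, 29, 14, 23]
Insert 29: shifted 0 elements -> [-7, 27, 29, 14, 23]
Insert 14: shifted 2 elements -> [-7, 14, 27, 29, 23]
Insert 23: shifted 2 elements -> [-7, 14, 23, 27, 29]


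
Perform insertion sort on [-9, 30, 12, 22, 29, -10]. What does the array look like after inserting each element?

First element -9 is already 'sorted'
Insert 30: shifted 0 elements -> [-9, 30, 12, 22, 29, -10]
Insert 12: shifted 1 elements -> [-9, 12, 30, 22, 29, -10]
Insert 22: shifted 1 elements -> [-9, 12, 22, 30, 29, -10]
Insert 29: shifted 1 elements -> [-9, 12, 22, 29, 30, -10]
Insert -10: shifted 5 elements -> [-10, -9, 12, 22, 29, 30]


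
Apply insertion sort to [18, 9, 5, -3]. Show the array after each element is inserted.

First element 18 is already 'sorted'
Insert 9: shifted 1 elements -> [9, 18, 5, -3]
Insert 5: shifted 2 elements -> [5, 9, 18, -3]
Insert -3: shifted 3 elements -> [-3, 5, 9, 18]


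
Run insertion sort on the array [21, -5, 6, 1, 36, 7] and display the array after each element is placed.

First element 21 is already 'sorted'
Insert -5: shifted 1 elements -> [-5, 21, 6, 1, 36, 7]
Insert 6: shifted 1 elements -> [-5, 6, 21, 1, 36, 7]
Insert 1: shifted 2 elements -> [-5, 1, 6, 21, 36, 7]
Insert 36: shifted 0 elements -> [-5, 1, 6, 21, 36, 7]
Insert 7: shifted 2 elements -> [-5, 1, 6, 7, 21, 36]


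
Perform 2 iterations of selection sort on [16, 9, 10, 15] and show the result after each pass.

Pass 1: Select minimum 9 at index 1, swap -> [9, 16, 10, 15]
Pass 2: Select minimum 10 at index 2, swap -> [9, 10, 16, 15]


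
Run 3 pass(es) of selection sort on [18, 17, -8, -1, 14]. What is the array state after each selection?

Pass 1: Select minimum -8 at index 2, swap -> [-8, 17, 18, -1, 14]
Pass 2: Select minimum -1 at index 3, swap -> [-8, -1, 18, 17, 14]
Pass 3: Select minimum 14 at index 4, swap -> [-8, -1, 14, 17, 18]


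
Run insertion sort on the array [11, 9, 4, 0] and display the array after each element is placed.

First element 11 is already 'sorted'
Insert 9: shifted 1 elements -> [9, 11, 4, 0]
Insert 4: shifted 2 elements -> [4, 9, 11, 0]
Insert 0: shifted 3 elements -> [0, 4, 9, 11]


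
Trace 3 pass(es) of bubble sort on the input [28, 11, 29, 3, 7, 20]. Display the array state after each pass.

After pass 1: [11, 28, 3, 7, 20, 29] (4 swaps)
After pass 2: [11, 3, 7, 20, 28, 29] (3 swaps)
After pass 3: [3, 7, 11, 20, 28, 29] (2 swaps)
Total swaps: 9


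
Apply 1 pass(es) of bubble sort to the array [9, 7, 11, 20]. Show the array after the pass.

After pass 1: [7, 9, 11, 20] (1 swaps)
Total swaps: 1


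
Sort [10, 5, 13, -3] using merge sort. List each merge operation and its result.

Divide and conquer:
  Merge [10] + [5] -> [5, 10]
  Merge [13] + [-3] -> [-3, 13]
  Merge [5, 10] + [-3, 13] -> [-3, 5, 10, 13]


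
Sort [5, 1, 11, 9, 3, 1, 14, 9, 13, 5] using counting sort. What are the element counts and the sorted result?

Count array: [0, 2, 0, 1, 0, 2, 0, 0, 0, 2, 0, 1, 0, 1, 1]
(count[i] = number of elements equal to i)
Cumulative count: [0, 2, 2, 3, 3, 5, 5, 5, 5, 7, 7, 8, 8, 9, 10]
Sorted: [1, 1, 3, 5, 5, 9, 9, 11, 13, 14]


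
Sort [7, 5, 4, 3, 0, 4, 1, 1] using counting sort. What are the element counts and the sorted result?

Count array: [1, 2, 0, 1, 2, 1, 0, 1]
(count[i] = number of elements equal to i)
Cumulative count: [1, 3, 3, 4, 6, 7, 7, 8]
Sorted: [0, 1, 1, 3, 4, 4, 5, 7]


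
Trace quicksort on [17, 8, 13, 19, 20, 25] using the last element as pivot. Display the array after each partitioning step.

Partition 1: pivot=25 at index 5 -> [17, 8, 13, 19, 20, 25]
Partition 2: pivot=20 at index 4 -> [17, 8, 13, 19, 20, 25]
Partition 3: pivot=19 at index 3 -> [17, 8, 13, 19, 20, 25]
Partition 4: pivot=13 at index 1 -> [8, 13, 17, 19, 20, 25]


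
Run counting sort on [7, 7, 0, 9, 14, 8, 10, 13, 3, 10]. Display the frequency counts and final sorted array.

Count array: [1, 0, 0, 1, 0, 0, 0, 2, 1, 1, 2, 0, 0, 1, 1]
(count[i] = number of elements equal to i)
Cumulative count: [1, 1, 1, 2, 2, 2, 2, 4, 5, 6, 8, 8, 8, 9, 10]
Sorted: [0, 3, 7, 7, 8, 9, 10, 10, 13, 14]


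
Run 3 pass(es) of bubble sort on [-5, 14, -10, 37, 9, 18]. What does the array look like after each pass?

After pass 1: [-5, -10, 14, 9, 18, 37] (3 swaps)
After pass 2: [-10, -5, 9, 14, 18, 37] (2 swaps)
After pass 3: [-10, -5, 9, 14, 18, 37] (0 swaps)
Total swaps: 5


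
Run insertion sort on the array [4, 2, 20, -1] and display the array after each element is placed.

First element 4 is already 'sorted'
Insert 2: shifted 1 elements -> [2, 4, 20, -1]
Insert 20: shifted 0 elements -> [2, 4, 20, -1]
Insert -1: shifted 3 elements -> [-1, 2, 4, 20]


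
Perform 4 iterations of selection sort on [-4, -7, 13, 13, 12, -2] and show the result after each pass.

Pass 1: Select minimum -7 at index 1, swap -> [-7, -4, 13, 13, 12, -2]
Pass 2: Select minimum -4 at index 1, swap -> [-7, -4, 13, 13, 12, -2]
Pass 3: Select minimum -2 at index 5, swap -> [-7, -4, -2, 13, 12, 13]
Pass 4: Select minimum 12 at index 4, swap -> [-7, -4, -2, 12, 13, 13]


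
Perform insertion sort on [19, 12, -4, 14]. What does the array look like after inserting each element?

First element 19 is already 'sorted'
Insert 12: shifted 1 elements -> [12, 19, -4, 14]
Insert -4: shifted 2 elements -> [-4, 12, 19, 14]
Insert 14: shifted 1 elements -> [-4, 12, 14, 19]


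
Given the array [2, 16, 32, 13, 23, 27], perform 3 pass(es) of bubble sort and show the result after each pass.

After pass 1: [2, 16, 13, 23, 27, 32] (3 swaps)
After pass 2: [2, 13, 16, 23, 27, 32] (1 swaps)
After pass 3: [2, 13, 16, 23, 27, 32] (0 swaps)
Total swaps: 4


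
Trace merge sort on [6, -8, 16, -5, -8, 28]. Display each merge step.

Divide and conquer:
  Merge [-8] + [16] -> [-8, 16]
  Merge [6] + [-8, 16] -> [-8, 6, 16]
  Merge [-8] + [28] -> [-8, 28]
  Merge [-5] + [-8, 28] -> [-8, -5, 28]
  Merge [-8, 6, 16] + [-8, -5, 28] -> [-8, -8, -5, 6, 16, 28]


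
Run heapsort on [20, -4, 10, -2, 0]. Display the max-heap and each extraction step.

Build heap: [20, 0, 10, -2, -4]
Extract 20: [10, 0, -4, -2, 20]
Extract 10: [0, -2, -4, 10, 20]
Extract 0: [-2, -4, 0, 10, 20]
Extract -2: [-4, -2, 0, 10, 20]


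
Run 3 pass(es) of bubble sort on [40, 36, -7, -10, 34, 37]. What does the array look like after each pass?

After pass 1: [36, -7, -10, 34, 37, 40] (5 swaps)
After pass 2: [-7, -10, 34, 36, 37, 40] (3 swaps)
After pass 3: [-10, -7, 34, 36, 37, 40] (1 swaps)
Total swaps: 9


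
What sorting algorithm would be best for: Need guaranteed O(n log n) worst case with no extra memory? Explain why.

Best choice: Heapsort
Reason: Heapsort is O(n log n) worst case and sorts in-place; quicksort can degrade to O(n^2)


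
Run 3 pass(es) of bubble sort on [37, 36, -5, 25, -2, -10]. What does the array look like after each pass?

After pass 1: [36, -5, 25, -2, -10, 37] (5 swaps)
After pass 2: [-5, 25, -2, -10, 36, 37] (4 swaps)
After pass 3: [-5, -2, -10, 25, 36, 37] (2 swaps)
Total swaps: 11


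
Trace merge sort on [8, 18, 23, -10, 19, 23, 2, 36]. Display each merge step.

Divide and conquer:
  Merge [8] + [18] -> [8, 18]
  Merge [23] + [-10] -> [-10, 23]
  Merge [8, 18] + [-10, 23] -> [-10, 8, 18, 23]
  Merge [19] + [23] -> [19, 23]
  Merge [2] + [36] -> [2, 36]
  Merge [19, 23] + [2, 36] -> [2, 19, 23, 36]
  Merge [-10, 8, 18, 23] + [2, 19, 23, 36] -> [-10, 2, 8, 18, 19, 23, 23, 36]


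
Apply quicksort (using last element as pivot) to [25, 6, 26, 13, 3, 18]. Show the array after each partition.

Partition 1: pivot=18 at index 3 -> [6, 13, 3, 18, 26, 25]
Partition 2: pivot=3 at index 0 -> [3, 13, 6, 18, 26, 25]
Partition 3: pivot=6 at index 1 -> [3, 6, 13, 18, 26, 25]
Partition 4: pivot=25 at index 4 -> [3, 6, 13, 18, 25, 26]


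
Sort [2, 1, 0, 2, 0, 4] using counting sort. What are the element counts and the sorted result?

Count array: [2, 1, 2, 0, 1]
(count[i] = number of elements equal to i)
Cumulative count: [2, 3, 5, 5, 6]
Sorted: [0, 0, 1, 2, 2, 4]


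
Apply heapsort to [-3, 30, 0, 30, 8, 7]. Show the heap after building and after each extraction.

Build heap: [30, 30, 7, -3, 8, 0]
Extract 30: [30, 8, 7, -3, 0, 30]
Extract 30: [8, 0, 7, -3, 30, 30]
Extract 8: [7, 0, -3, 8, 30, 30]
Extract 7: [0, -3, 7, 8, 30, 30]
Extract 0: [-3, 0, 7, 8, 30, 30]


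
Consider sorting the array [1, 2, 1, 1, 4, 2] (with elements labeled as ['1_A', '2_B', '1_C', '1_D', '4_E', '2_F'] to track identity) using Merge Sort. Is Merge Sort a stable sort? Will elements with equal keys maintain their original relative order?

Trace Merge Sort on the labeled array (the key is the number; the letter only tracks identity):
  Merge [2_B] + [1_C] -> [1_C, 2_B]
  Merge [1_A] + [1_C, 2_B] -> [1_A, 1_C, 2_B]
  Merge [4_E] + [2_F] -> [2_F, 4_E]
  Merge [1_D] + [2_F, 4_E] -> [1_D, 2_F, 4_E]
  Merge [1_A, 1_C, 2_B] + [1_D, 2_F, 4_E] -> [1_A, 1_C, 1_D, 2_B, 2_F, 4_E]
Final order: [1_A, 1_C, 1_D, 2_B, 2_F, 4_E]
Equal keys:
  value 1: originally 1_A, 1_C, 1_D; after sorting 1_A, 1_C, 1_D -> order preserved
  value 2: originally 2_B, 2_F; after sorting 2_B, 2_F -> order preserved
All equal keys kept their original relative order. Merge Sort is stable: when the heads of the two halves are equal the merge takes from the left half first.
Answer: Stable


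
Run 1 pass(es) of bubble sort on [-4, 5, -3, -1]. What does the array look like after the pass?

After pass 1: [-4, -3, -1, 5] (2 swaps)
Total swaps: 2


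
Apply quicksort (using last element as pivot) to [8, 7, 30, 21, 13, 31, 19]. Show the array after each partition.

Partition 1: pivot=19 at index 3 -> [8, 7, 13, 19, 30, 31, 21]
Partition 2: pivot=13 at index 2 -> [8, 7, 13, 19, 30, 31, 21]
Partition 3: pivot=7 at index 0 -> [7, 8, 13, 19, 30, 31, 21]
Partition 4: pivot=21 at index 4 -> [7, 8, 13, 19, 21, 31, 30]
Partition 5: pivot=30 at index 5 -> [7, 8, 13, 19, 21, 30, 31]


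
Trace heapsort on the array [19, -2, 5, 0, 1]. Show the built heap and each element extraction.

Build heap: [19, 1, 5, 0, -2]
Extract 19: [5, 1, -2, 0, 19]
Extract 5: [1, 0, -2, 5, 19]
Extract 1: [0, -2, 1, 5, 19]
Extract 0: [-2, 0, 1, 5, 19]


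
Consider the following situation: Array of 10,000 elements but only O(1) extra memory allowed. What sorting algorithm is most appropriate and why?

Best choice: Heapsort
Reason: Heapsort rearranges the array in place using O(1) auxiliary space and still guarantees O(n log n) time; quicksort partitions in place but needs Theta(log n) stack space for recursion (O(n) in the worst case), and mergesort requires O(n) auxiliary space


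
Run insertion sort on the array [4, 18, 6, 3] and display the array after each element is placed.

First element 4 is already 'sorted'
Insert 18: shifted 0 elements -> [4, 18, 6, 3]
Insert 6: shifted 1 elements -> [4, 6, 18, 3]
Insert 3: shifted 3 elements -> [3, 4, 6, 18]


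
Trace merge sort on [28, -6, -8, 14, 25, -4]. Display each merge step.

Divide and conquer:
  Merge [-6] + [-8] -> [-8, -6]
  Merge [28] + [-8, -6] -> [-8, -6, 28]
  Merge [25] + [-4] -> [-4, 25]
  Merge [14] + [-4, 25] -> [-4, 14, 25]
  Merge [-8, -6, 28] + [-4, 14, 25] -> [-8, -6, -4, 14, 25, 28]


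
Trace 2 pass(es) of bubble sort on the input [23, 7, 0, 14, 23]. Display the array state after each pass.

After pass 1: [7, 0, 14, 23, 23] (3 swaps)
After pass 2: [0, 7, 14, 23, 23] (1 swaps)
Total swaps: 4


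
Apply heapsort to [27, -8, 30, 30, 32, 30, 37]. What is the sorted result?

Build heap: [37, 32, 30, 30, -8, 27, 30]
Extract 37: [32, 30, 30, 30, -8, 27, 37]
Extract 32: [30, 30, 30, 27, -8, 32, 37]
Extract 30: [30, 27, 30, -8, 30, 32, 37]
Extract 30: [30, 27, -8, 30, 30, 32, 37]
Extract 30: [27, -8, 30, 30, 30, 32, 37]
Extract 27: [-8, 27, 30, 30, 30, 32, 37]


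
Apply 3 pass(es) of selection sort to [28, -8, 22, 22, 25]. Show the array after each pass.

Pass 1: Select minimum -8 at index 1, swap -> [-8, 28, 22, 22, 25]
Pass 2: Select minimum 22 at index 2, swap -> [-8, 22, 28, 22, 25]
Pass 3: Select minimum 22 at index 3, swap -> [-8, 22, 22, 28, 25]


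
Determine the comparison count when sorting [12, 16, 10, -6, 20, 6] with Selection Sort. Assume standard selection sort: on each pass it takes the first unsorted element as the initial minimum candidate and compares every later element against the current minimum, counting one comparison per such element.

Pass 1: scan indices 1..5 for the minimum = 5 comparison(s); min is -6, place at index 0 -> [-6, 16, 10, 12, 20, 6]
Pass 2: scan indices 2..5 for the minimum = 4 comparison(s); min is 6, place at index 1 -> [-6, 6, 10, 12, 20, 16]
Pass 3: scan indices 3..5 for the minimum = 3 comparison(s); min is 10, place at index 2 -> [-6, 6, 10, 12, 20, 16]
Pass 4: scan indices 4..5 for the minimum = 2 comparison(s); min is 12, place at index 3 -> [-6, 6, 10, 12, 20, 16]
Pass 5: scan indices 5..5 for the minimum = 1 comparison(s); min is 16, place at index 4 -> [-6, 6, 10, 12, 16, 20]
Selection sort always scans the whole unsorted suffix, so the count is (n-1) + (n-2) + ... + 1 = n(n-1)/2 = 6*5/2 = 15 regardless of the input order.
Total comparisons: 5 + 4 + 3 + 2 + 1 = 15


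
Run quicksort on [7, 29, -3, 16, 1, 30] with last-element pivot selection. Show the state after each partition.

Partition 1: pivot=30 at index 5 -> [7, 29, -3, 16, 1, 30]
Partition 2: pivot=1 at index 1 -> [-3, 1, 7, 16, 29, 30]
Partition 3: pivot=29 at index 4 -> [-3, 1, 7, 16, 29, 30]
Partition 4: pivot=16 at index 3 -> [-3, 1, 7, 16, 29, 30]


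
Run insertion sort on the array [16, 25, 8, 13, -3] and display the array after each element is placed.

First element 16 is already 'sorted'
Insert 25: shifted 0 elements -> [16, 25, 8, 13, -3]
Insert 8: shifted 2 elements -> [8, 16, 25, 13, -3]
Insert 13: shifted 2 elements -> [8, 13, 16, 25, -3]
Insert -3: shifted 4 elements -> [-3, 8, 13, 16, 25]


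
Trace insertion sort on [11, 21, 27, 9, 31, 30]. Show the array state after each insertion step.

First element 11 is already 'sorted'
Insert 21: shifted 0 elements -> [11, 21, 27, 9, 31, 30]
Insert 27: shifted 0 elements -> [11, 21, 27, 9, 31, 30]
Insert 9: shifted 3 elements -> [9, 11, 21, 27, 31, 30]
Insert 31: shifted 0 elements -> [9, 11, 21, 27, 31, 30]
Insert 30: shifted 1 elements -> [9, 11, 21, 27, 30, 31]


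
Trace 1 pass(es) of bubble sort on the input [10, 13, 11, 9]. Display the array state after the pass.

After pass 1: [10, 11, 9, 13] (2 swaps)
Total swaps: 2


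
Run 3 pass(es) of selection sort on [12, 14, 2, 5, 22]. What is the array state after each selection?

Pass 1: Select minimum 2 at index 2, swap -> [2, 14, 12, 5, 22]
Pass 2: Select minimum 5 at index 3, swap -> [2, 5, 12, 14, 22]
Pass 3: Select minimum 12 at index 2, swap -> [2, 5, 12, 14, 22]


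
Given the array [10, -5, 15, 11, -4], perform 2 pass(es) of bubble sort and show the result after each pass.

After pass 1: [-5, 10, 11, -4, 15] (3 swaps)
After pass 2: [-5, 10, -4, 11, 15] (1 swaps)
Total swaps: 4


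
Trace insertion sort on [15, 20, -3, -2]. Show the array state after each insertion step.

First element 15 is already 'sorted'
Insert 20: shifted 0 elements -> [15, 20, -3, -2]
Insert -3: shifted 2 elements -> [-3, 15, 20, -2]
Insert -2: shifted 2 elements -> [-3, -2, 15, 20]


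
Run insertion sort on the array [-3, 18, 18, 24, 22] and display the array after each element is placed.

First element -3 is already 'sorted'
Insert 18: shifted 0 elements -> [-3, 18, 18, 24, 22]
Insert 18: shifted 0 elements -> [-3, 18, 18, 24, 22]
Insert 24: shifted 0 elements -> [-3, 18, 18, 24, 22]
Insert 22: shifted 1 elements -> [-3, 18, 18, 22, 24]


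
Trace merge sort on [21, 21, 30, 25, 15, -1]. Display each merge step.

Divide and conquer:
  Merge [21] + [30] -> [21, 30]
  Merge [21] + [21, 30] -> [21, 21, 30]
  Merge [15] + [-1] -> [-1, 15]
  Merge [25] + [-1, 15] -> [-1, 15, 25]
  Merge [21, 21, 30] + [-1, 15, 25] -> [-1, 15, 21, 21, 25, 30]


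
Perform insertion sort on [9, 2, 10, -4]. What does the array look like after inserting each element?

First element 9 is already 'sorted'
Insert 2: shifted 1 elements -> [2, 9, 10, -4]
Insert 10: shifted 0 elements -> [2, 9, 10, -4]
Insert -4: shifted 3 elements -> [-4, 2, 9, 10]


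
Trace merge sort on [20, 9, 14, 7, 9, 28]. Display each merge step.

Divide and conquer:
  Merge [9] + [14] -> [9, 14]
  Merge [20] + [9, 14] -> [9, 14, 20]
  Merge [9] + [28] -> [9, 28]
  Merge [7] + [9, 28] -> [7, 9, 28]
  Merge [9, 14, 20] + [7, 9, 28] -> [7, 9, 9, 14, 20, 28]


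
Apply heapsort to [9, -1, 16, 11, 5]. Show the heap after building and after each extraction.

Build heap: [16, 11, 9, -1, 5]
Extract 16: [11, 5, 9, -1, 16]
Extract 11: [9, 5, -1, 11, 16]
Extract 9: [5, -1, 9, 11, 16]
Extract 5: [-1, 5, 9, 11, 16]


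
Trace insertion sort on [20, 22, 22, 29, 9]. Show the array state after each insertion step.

First element 20 is already 'sorted'
Insert 22: shifted 0 elements -> [20, 22, 22, 29, 9]
Insert 22: shifted 0 elements -> [20, 22, 22, 29, 9]
Insert 29: shifted 0 elements -> [20, 22, 22, 29, 9]
Insert 9: shifted 4 elements -> [9, 20, 22, 22, 29]


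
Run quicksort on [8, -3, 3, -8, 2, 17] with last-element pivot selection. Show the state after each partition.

Partition 1: pivot=17 at index 5 -> [8, -3, 3, -8, 2, 17]
Partition 2: pivot=2 at index 2 -> [-3, -8, 2, 8, 3, 17]
Partition 3: pivot=-8 at index 0 -> [-8, -3, 2, 8, 3, 17]
Partition 4: pivot=3 at index 3 -> [-8, -3, 2, 3, 8, 17]


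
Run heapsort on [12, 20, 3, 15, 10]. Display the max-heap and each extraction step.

Build heap: [20, 15, 3, 12, 10]
Extract 20: [15, 12, 3, 10, 20]
Extract 15: [12, 10, 3, 15, 20]
Extract 12: [10, 3, 12, 15, 20]
Extract 10: [3, 10, 12, 15, 20]


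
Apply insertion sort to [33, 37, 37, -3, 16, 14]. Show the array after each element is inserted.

First element 33 is already 'sorted'
Insert 37: shifted 0 elements -> [33, 37, 37, -3, 16, 14]
Insert 37: shifted 0 elements -> [33, 37, 37, -3, 16, 14]
Insert -3: shifted 3 elements -> [-3, 33, 37, 37, 16, 14]
Insert 16: shifted 3 elements -> [-3, 16, 33, 37, 37, 14]
Insert 14: shifted 4 elements -> [-3, 14, 16, 33, 37, 37]


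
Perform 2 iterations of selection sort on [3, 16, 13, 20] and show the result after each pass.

Pass 1: Select minimum 3 at index 0, swap -> [3, 16, 13, 20]
Pass 2: Select minimum 13 at index 2, swap -> [3, 13, 16, 20]


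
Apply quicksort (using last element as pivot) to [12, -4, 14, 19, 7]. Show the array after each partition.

Partition 1: pivot=7 at index 1 -> [-4, 7, 14, 19, 12]
Partition 2: pivot=12 at index 2 -> [-4, 7, 12, 19, 14]
Partition 3: pivot=14 at index 3 -> [-4, 7, 12, 14, 19]


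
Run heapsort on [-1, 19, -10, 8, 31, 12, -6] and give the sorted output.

Build heap: [31, 19, 12, 8, -1, -10, -6]
Extract 31: [19, 8, 12, -6, -1, -10, 31]
Extract 19: [12, 8, -10, -6, -1, 19, 31]
Extract 12: [8, -1, -10, -6, 12, 19, 31]
Extract 8: [-1, -6, -10, 8, 12, 19, 31]
Extract -1: [-6, -10, -1, 8, 12, 19, 31]
Extract -6: [-10, -6, -1, 8, 12, 19, 31]


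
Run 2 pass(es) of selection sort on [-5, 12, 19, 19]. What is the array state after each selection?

Pass 1: Select minimum -5 at index 0, swap -> [-5, 12, 19, 19]
Pass 2: Select minimum 12 at index 1, swap -> [-5, 12, 19, 19]
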